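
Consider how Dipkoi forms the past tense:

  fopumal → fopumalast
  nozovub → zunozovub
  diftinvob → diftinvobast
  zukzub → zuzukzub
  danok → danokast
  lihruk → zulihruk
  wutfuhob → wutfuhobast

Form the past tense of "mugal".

nozovub and diftinvob both end in -b yet inflect differently (zunozovub, diftinvobast), so the final letter is not what conditions the rule; the last vowel is.
"mugal" has last vowel 'a'. The one such stem in the data (fopumal → fopumalast) adds -ast, so the same rule applies.
The other pattern: stems whose last vowel is 'u' add the prefix zu-.
So mugal → mugalast.

mugalast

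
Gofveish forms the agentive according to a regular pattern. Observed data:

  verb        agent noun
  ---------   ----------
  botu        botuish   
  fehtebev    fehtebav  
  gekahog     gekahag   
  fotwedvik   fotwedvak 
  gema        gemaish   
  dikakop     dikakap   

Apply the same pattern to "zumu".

"zumu" ends in a vowel. The stems ending in a vowel (gema → gemaish, botu → botuish) add -ish.
The other pattern: stems ending in a consonant change the last vowel to 'a'.
So zumu → zumuish.

zumuish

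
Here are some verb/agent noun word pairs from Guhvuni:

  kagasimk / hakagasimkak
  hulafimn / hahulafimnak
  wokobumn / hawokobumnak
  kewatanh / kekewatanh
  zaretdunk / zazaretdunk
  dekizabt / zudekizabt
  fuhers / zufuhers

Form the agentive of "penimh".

hapenimhak

"penimh" has second-to-last letter 'm'. The stems whose second-to-last letter is 'm' (kagasimk → hakagasimkak, hulafimn → hahulafimnak, wokobumn → hawokobumnak) add ha- … -ak around the stem.
So penimh → hapenimhak.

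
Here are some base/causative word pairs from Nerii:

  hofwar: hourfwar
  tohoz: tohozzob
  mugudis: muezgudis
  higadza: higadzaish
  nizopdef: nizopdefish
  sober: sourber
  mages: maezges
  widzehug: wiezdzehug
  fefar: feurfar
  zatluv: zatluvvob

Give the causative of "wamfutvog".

waezmfutvog

sober and nizopdef both have last vowel 'e' yet inflect differently (sourber, nizopdefish), so the last vowel is not what conditions the rule; the final letter is.
"wamfutvog" ends in -g. The one such stem in the data (widzehug → wiezdzehug) inserts -ez- after the first vowel (as do mugudis, mages), so the same rule applies.
So wamfutvog → waezmfutvog.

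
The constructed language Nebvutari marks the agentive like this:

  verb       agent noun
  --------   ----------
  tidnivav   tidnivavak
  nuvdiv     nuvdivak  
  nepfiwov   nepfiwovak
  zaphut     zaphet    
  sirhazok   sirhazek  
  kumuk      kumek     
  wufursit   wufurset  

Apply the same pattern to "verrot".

verret

nepfiwov and sirhazok both have last vowel 'o' yet inflect differently (nepfiwovak, sirhazek), so the last vowel is not what conditions the rule; the final letter is.
"verrot" ends in -t. The stems ending in -t (zaphut → zaphet, wufursit → wufurset) change the last vowel to 'e'.
The other pattern: stems ending in -v add -ak.
So verrot → verret.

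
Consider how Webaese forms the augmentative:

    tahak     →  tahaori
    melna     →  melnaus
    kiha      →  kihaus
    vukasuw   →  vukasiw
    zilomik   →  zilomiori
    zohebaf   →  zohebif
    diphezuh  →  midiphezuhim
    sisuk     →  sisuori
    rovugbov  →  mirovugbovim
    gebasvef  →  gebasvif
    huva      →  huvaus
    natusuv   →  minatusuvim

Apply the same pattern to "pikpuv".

mipikpuvim

zohebaf and tahak both have last vowel 'a' yet inflect differently (zohebif, tahaori), so the last vowel is not what conditions the rule; the final letter is.
"pikpuv" ends in -v. The stems ending in -v (natusuv → minatusuvim, rovugbov → mirovugbovim) add mi- … -im around the stem.
So pikpuv → mipikpuvim.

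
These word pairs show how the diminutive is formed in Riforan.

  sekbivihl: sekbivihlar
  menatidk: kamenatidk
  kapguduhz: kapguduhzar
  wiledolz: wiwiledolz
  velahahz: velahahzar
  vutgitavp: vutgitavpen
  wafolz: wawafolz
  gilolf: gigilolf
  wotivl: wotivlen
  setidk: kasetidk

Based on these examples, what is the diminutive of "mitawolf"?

mimitawolf

wiledolz and velahahz both end in -z yet inflect differently (wiwiledolz, velahahzar), so the final letter is not what conditions the rule; the second-to-last letter is.
"mitawolf" has second-to-last letter 'l'. The stems whose second-to-last letter is 'l' (gilolf → gigilolf, wiledolz → wiwiledolz, wafolz → wawafolz) repeat the first consonant+vowel as a prefix.
The other patterns: stems whose second-to-last letter is 'h' add -ar; stems whose second-to-last letter is 'd' add the prefix ka-; stems whose second-to-last letter is 'v' add -en.
So mitawolf → mimitawolf.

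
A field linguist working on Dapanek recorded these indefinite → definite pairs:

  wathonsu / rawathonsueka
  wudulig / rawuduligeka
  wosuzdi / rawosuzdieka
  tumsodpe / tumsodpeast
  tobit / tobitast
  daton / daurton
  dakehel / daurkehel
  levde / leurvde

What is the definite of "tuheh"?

tumsodpe and levde both end in -e yet inflect differently (tumsodpeast, leurvde), so the final letter is not what conditions the rule; the first letter is.
"tuheh" begins with t-. The stems beginning with t- (tumsodpe → tumsodpeast, tobit → tobitast) add -ast.
The other patterns: stems beginning with w- add ra- … -eka around the stem; stems beginning with d- or l- insert -ur- after the first vowel.
So tuheh → tuhehast.

tuhehast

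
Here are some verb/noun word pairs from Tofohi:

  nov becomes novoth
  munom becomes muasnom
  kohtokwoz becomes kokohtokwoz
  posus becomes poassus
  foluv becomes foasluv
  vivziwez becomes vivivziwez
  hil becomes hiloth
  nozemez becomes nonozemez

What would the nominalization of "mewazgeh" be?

memewazgeh

nov and foluv both end in -v yet inflect differently (novoth, foasluv), so the final letter is not what conditions the rule; the number of vowels is.
"mewazgeh" has 3 vowels. The stems with 3 vowels (vivziwez → vivivziwez, kohtokwoz → kokohtokwoz, nozemez → nonozemez) repeat the first consonant+vowel as a prefix.
The other patterns: stems with 1 vowel add -oth; stems with 2 vowels insert -as- after the first vowel.
So mewazgeh → memewazgeh.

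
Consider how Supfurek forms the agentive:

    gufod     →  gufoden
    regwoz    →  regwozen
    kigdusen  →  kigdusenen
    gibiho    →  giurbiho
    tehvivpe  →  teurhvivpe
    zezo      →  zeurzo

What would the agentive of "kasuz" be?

gufod and gibiho both have last vowel 'o' yet inflect differently (gufoden, giurbiho), so the last vowel is not what conditions the rule; whether the stem ends in a vowel or a consonant is.
"kasuz" ends in a consonant. The stems ending in a consonant (gufod → gufoden, regwoz → regwozen, kigdusen → kigdusenen) add -en.
The other pattern: stems ending in a vowel insert -ur- after the first vowel.
So kasuz → kasuzen.

kasuzen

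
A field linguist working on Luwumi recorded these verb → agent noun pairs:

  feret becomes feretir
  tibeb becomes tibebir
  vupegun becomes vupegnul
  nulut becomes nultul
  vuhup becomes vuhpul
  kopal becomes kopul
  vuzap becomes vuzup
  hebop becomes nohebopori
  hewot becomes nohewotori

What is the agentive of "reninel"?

reninelir

feret and nulut both end in -t yet inflect differently (feretir, nultul), so the final letter is not what conditions the rule; the last vowel is.
"reninel" has last vowel 'e'. The stems whose last vowel is 'e' (feret → feretir, tibeb → tibebir) add -ir.
So reninel → reninelir.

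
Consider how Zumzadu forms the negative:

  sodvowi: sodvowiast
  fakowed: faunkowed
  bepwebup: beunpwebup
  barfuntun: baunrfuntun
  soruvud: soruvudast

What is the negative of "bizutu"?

biunzutu

soruvud and fakowed both end in -d yet inflect differently (soruvudast, faunkowed), so the final letter is not what conditions the rule; the first letter is.
"bizutu" begins with b-. The stems beginning with b- (barfuntun → baunrfuntun, bepwebup → beunpwebup) insert -un- after the first vowel.
So bizutu → biunzutu.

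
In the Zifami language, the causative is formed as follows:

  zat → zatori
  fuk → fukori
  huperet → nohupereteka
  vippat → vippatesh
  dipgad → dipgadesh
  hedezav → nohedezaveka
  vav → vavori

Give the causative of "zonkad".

zonkadesh

zat and vippat both end in -t yet inflect differently (zatori, vippatesh), so the final letter is not what conditions the rule; the number of vowels is.
"zonkad" has 2 vowels. The stems with 2 vowels (vippat → vippatesh, dipgad → dipgadesh) add -esh.
So zonkad → zonkadesh.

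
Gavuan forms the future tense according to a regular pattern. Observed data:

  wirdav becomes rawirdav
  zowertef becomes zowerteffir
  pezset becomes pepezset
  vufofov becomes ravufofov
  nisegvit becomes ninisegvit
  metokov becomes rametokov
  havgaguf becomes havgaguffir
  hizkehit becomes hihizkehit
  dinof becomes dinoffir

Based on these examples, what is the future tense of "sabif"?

vufofov and dinof both have last vowel 'o' yet inflect differently (ravufofov, dinoffir), so the last vowel is not what conditions the rule; the final letter is.
"sabif" ends in -f. The stems ending in -f (havgaguf → havgaguffir, zowertef → zowerteffir, dinof → dinoffir) double the final consonant and add -ir.
So sabif → sabiffir.

sabiffir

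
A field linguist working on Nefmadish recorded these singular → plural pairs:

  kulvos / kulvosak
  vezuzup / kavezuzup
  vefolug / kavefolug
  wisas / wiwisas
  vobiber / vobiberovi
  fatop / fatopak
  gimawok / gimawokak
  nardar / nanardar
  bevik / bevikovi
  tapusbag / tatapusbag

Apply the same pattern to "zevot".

zevotak

vezuzup and fatop both end in -p yet inflect differently (kavezuzup, fatopak), so the final letter is not what conditions the rule; the last vowel is.
"zevot" has last vowel 'o'. The stems whose last vowel is 'o' (gimawok → gimawokak, fatop → fatopak, kulvos → kulvosak) add -ak.
The other patterns: stems whose last vowel is 'u' add the prefix ka-; stems whose last vowel is 'a' repeat the first consonant+vowel as a prefix; stems whose last vowel is 'e' or 'i' add -ovi.
So zevot → zevotak.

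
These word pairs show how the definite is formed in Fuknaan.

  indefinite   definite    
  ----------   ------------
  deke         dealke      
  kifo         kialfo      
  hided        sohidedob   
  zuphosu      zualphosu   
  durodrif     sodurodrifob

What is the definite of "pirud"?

sopirudob

hided and deke both have last vowel 'e' yet inflect differently (sohidedob, dealke), so the last vowel is not what conditions the rule; whether the stem ends in a vowel or a consonant is.
"pirud" ends in a consonant. The stems ending in a consonant (hided → sohidedob, durodrif → sodurodrifob) add so- … -ob around the stem.
So pirud → sopirudob.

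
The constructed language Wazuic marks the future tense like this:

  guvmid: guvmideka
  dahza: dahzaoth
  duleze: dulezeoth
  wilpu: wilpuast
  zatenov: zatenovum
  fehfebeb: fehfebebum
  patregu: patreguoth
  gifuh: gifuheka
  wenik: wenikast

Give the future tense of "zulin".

wilpu and patregu both end in -u yet inflect differently (wilpuast, patreguoth), so the final letter is not what conditions the rule; the first letter is.
"zulin" begins with z-. The one such stem in the data (zatenov → zatenovum) adds -um, so the same rule applies.
So zulin → zulinum.

zulinum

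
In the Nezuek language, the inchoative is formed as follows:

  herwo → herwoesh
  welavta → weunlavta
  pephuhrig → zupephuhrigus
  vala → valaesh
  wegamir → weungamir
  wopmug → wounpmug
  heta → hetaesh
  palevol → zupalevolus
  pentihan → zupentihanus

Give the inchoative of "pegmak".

pephuhrig and wopmug both end in -g yet inflect differently (zupephuhrigus, wounpmug), so the final letter is not what conditions the rule; the first letter is.
"pegmak" begins with p-. The stems beginning with p- (pephuhrig → zupephuhrigus, palevol → zupalevolus, pentihan → zupentihanus) add zu- … -us around the stem.
So pegmak → zupegmakus.

zupegmakus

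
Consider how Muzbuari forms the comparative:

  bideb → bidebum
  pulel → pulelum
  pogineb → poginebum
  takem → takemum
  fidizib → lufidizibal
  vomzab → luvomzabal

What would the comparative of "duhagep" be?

"duhagep" has last vowel 'e'. The stems whose last vowel is 'e' (bideb → bidebum, pulel → pulelum, pogineb → poginebum) add -um.
The other pattern: stems whose last vowel is 'a' or 'i' add lu- … -al around the stem.
So duhagep → duhagepum.

duhagepum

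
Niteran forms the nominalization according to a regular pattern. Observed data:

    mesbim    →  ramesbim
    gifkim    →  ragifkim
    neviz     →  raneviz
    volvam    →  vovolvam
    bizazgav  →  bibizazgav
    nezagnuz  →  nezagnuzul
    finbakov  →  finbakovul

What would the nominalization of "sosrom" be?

"sosrom" has last vowel 'o'. The one such stem in the data (finbakov → finbakovul) adds -ul, so the same rule applies.
The other patterns: stems whose last vowel is 'i' add the prefix ra-; stems whose last vowel is 'a' repeat the first consonant+vowel as a prefix.
So sosrom → sosromul.

sosromul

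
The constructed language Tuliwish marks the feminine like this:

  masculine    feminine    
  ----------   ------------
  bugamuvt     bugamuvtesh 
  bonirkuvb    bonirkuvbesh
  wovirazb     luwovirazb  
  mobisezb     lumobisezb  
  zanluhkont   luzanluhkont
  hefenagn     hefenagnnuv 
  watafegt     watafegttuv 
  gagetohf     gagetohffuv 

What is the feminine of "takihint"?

"takihint" has second-to-last letter 'n'. The one such stem in the data (zanluhkont → luzanluhkont) adds the prefix lu-, so the same rule applies.
So takihint → lutakihint.

lutakihint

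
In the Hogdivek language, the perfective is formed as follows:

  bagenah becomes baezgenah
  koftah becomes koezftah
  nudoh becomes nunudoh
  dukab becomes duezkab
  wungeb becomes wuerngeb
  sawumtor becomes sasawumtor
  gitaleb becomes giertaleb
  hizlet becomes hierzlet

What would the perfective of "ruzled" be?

dukab and gitaleb both end in -b yet inflect differently (duezkab, giertaleb), so the final letter is not what conditions the rule; the last vowel is.
"ruzled" has last vowel 'e'. The stems whose last vowel is 'e' (gitaleb → giertaleb, hizlet → hierzlet, wungeb → wuerngeb) insert -er- after the first vowel.
The other patterns: stems whose last vowel is 'a' insert -ez- after the first vowel; stems whose last vowel is 'o' repeat the first consonant+vowel as a prefix.
So ruzled → ruerzled.

ruerzled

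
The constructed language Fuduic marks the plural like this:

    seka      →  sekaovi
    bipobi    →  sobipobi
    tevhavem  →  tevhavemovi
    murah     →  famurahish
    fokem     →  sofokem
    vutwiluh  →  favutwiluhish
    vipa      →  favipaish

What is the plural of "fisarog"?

vipa and seka both end in -a yet inflect differently (favipaish, sekaovi), so the final letter is not what conditions the rule; the first letter is.
"fisarog" begins with f-. The one such stem in the data (fokem → sofokem) adds the prefix so-, so the same rule applies.
So fisarog → sofisarog.

sofisarog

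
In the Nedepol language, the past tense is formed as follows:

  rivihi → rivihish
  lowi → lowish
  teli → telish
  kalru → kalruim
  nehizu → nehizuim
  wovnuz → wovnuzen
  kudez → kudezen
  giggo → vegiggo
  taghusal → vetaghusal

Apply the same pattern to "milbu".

kalru and wovnuz both have last vowel 'u' yet inflect differently (kalruim, wovnuzen), so the last vowel is not what conditions the rule; the final letter is.
"milbu" ends in -u. The stems ending in -u (kalru → kalruim, nehizu → nehizuim) add -im.
The other patterns: stems ending in -i drop the final letter and add -ish; stems ending in -z add -en; stems ending in -l or -o add the prefix ve-.
So milbu → milbuim.

milbuim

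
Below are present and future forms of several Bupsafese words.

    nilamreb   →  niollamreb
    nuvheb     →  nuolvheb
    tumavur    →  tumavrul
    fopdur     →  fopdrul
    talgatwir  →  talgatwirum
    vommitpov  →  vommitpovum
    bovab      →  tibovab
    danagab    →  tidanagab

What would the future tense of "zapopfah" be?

tizapopfah

"zapopfah" has last vowel 'a'. The stems whose last vowel is 'a' (bovab → tibovab, danagab → tidanagab) add the prefix ti-.
The other patterns: stems whose last vowel is 'e' insert -ol- after the first vowel; stems whose last vowel is 'u' delete the last vowel and add -ul; stems whose last vowel is 'i' or 'o' add -um.
So zapopfah → tizapopfah.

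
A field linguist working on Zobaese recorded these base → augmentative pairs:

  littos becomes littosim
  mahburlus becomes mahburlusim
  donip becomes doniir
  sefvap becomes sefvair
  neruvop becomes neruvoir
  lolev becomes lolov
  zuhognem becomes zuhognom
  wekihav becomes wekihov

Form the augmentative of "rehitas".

"rehitas" ends in -s. The stems ending in -s (littos → littosim, mahburlus → mahburlusim) add -im.
The other patterns: stems ending in -p drop the final letter and add -ir; stems ending in -m or -v change the last vowel to 'o'.
So rehitas → rehitasim.

rehitasim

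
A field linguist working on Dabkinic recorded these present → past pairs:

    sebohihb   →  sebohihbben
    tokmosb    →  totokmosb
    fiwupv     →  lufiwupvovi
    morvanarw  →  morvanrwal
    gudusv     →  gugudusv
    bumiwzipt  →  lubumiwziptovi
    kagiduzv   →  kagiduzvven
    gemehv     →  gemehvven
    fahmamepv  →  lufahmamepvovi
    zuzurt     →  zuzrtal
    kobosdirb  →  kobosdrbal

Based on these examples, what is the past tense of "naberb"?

gudusv and fiwupv both end in -v yet inflect differently (gugudusv, lufiwupvovi), so the final letter is not what conditions the rule; the second-to-last letter is.
"naberb" has second-to-last letter 'r'. The stems whose second-to-last letter is 'r' (morvanarw → morvanrwal, zuzurt → zuzrtal, kobosdirb → kobosdrbal) delete the last vowel and add -al.
The other patterns: stems whose second-to-last letter is 's' repeat the first consonant+vowel as a prefix; stems whose second-to-last letter is 'p' add lu- … -ovi around the stem; stems whose second-to-last letter is 'h' or 'z' double the final consonant and add -en.
So naberb → nabrbal.

nabrbal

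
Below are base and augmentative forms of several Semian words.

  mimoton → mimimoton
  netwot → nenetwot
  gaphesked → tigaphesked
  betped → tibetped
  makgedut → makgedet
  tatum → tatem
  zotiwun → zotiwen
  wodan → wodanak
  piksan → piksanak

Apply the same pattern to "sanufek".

netwot and makgedut both end in -t yet inflect differently (nenetwot, makgedet), so the final letter is not what conditions the rule; the last vowel is.
"sanufek" has last vowel 'e'. The stems whose last vowel is 'e' (gaphesked → tigaphesked, betped → tibetped) add the prefix ti-.
So sanufek → tisanufek.

tisanufek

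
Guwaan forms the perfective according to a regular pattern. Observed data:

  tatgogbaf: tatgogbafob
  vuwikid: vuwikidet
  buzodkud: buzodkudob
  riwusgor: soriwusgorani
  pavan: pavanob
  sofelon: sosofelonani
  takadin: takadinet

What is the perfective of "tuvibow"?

sotuvibowani

"tuvibow" has last vowel 'o'. The stems whose last vowel is 'o' (riwusgor → soriwusgorani, sofelon → sosofelonani) add so- … -ani around the stem.
So tuvibow → sotuvibowani.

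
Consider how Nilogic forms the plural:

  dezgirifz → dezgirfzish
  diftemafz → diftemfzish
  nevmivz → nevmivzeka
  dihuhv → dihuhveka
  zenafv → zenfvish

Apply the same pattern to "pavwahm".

"pavwahm" has second-to-last letter 'h'. The one such stem in the data (dihuhv → dihuhveka) adds -eka, so the same rule applies.
The other pattern: stems whose second-to-last letter is 'f' delete the last vowel and add -ish.
So pavwahm → pavwahmeka.

pavwahmeka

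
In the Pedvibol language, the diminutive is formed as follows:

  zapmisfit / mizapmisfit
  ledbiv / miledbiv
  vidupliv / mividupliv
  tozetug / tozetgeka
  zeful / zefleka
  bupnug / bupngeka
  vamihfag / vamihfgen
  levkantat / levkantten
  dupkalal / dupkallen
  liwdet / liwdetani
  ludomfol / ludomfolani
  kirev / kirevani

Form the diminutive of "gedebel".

"gedebel" has last vowel 'e'. The stems whose last vowel is 'e' (liwdet → liwdetani, kirev → kirevani) add -ani.
So gedebel → gedebelani.

gedebelani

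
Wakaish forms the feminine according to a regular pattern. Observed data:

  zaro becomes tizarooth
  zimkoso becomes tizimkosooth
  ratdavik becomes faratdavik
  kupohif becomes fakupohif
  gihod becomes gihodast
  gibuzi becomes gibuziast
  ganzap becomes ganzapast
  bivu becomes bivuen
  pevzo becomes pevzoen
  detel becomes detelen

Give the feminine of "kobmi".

fakobmi

zaro and pevzo both end in -o yet inflect differently (tizarooth, pevzoen), so the final letter is not what conditions the rule; the first letter is.
"kobmi" begins with k-. The one such stem in the data (kupohif → fakupohif) adds the prefix fa-, so the same rule applies.
The other patterns: stems beginning with z- add ti- … -oth around the stem; stems beginning with g- add -ast; stems beginning with b-, d- or p- add -en.
So kobmi → fakobmi.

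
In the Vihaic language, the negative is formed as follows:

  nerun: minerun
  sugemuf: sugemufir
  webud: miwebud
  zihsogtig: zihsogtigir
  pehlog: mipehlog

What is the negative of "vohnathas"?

pehlog and zihsogtig both end in -g yet inflect differently (mipehlog, zihsogtigir), so the final letter is not what conditions the rule; the number of vowels is.
"vohnathas" has 3 vowels. The stems with 3 vowels (zihsogtig → zihsogtigir, sugemuf → sugemufir) add -ir.
The other pattern: stems with 2 vowels add the prefix mi-.
So vohnathas → vohnathasir.

vohnathasir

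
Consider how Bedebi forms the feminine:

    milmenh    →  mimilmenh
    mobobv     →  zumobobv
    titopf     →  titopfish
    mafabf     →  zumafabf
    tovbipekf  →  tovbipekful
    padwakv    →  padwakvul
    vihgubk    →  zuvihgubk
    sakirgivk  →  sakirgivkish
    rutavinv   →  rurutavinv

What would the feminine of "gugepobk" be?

"gugepobk" has second-to-last letter 'b'. The stems whose second-to-last letter is 'b' (mafabf → zumafabf, vihgubk → zuvihgubk, mobobv → zumobobv) add the prefix zu-.
The other patterns: stems whose second-to-last letter is 'k' add -ul; stems whose second-to-last letter is 'n' repeat the first consonant+vowel as a prefix; stems whose second-to-last letter is 'p' or 'v' add -ish.
So gugepobk → zugugepobk.

zugugepobk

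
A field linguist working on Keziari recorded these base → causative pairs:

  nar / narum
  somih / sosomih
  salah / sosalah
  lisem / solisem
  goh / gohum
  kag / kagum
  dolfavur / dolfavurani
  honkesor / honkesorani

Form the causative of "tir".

goh and somih both end in -h yet inflect differently (gohum, sosomih), so the final letter is not what conditions the rule; the number of vowels is.
"tir" has 1 vowel. The stems with 1 vowel (kag → kagum, goh → gohum, nar → narum) add -um.
So tir → tirum.

tirum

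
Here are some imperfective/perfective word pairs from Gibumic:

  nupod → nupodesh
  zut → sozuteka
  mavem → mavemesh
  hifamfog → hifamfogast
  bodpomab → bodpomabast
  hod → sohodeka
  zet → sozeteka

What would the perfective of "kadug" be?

kadugesh

hod and nupod both end in -d yet inflect differently (sohodeka, nupodesh), so the final letter is not what conditions the rule; the number of vowels is.
"kadug" has 2 vowels. The stems with 2 vowels (mavem → mavemesh, nupod → nupodesh) add -esh.
The other patterns: stems with 1 vowel add so- … -eka around the stem; stems with 3 vowels add -ast.
So kadug → kadugesh.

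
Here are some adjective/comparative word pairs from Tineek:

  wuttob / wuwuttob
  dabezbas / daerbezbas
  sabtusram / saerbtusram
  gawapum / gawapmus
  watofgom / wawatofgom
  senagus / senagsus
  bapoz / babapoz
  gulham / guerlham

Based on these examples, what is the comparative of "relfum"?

gulham and watofgom both end in -m yet inflect differently (guerlham, wawatofgom), so the final letter is not what conditions the rule; the last vowel is.
"relfum" has last vowel 'u'. The stems whose last vowel is 'u' (gawapum → gawapmus, senagus → senagsus) delete the last vowel and add -us.
The other patterns: stems whose last vowel is 'a' insert -er- after the first vowel; stems whose last vowel is 'o' repeat the first consonant+vowel as a prefix.
So relfum → relfmus.

relfmus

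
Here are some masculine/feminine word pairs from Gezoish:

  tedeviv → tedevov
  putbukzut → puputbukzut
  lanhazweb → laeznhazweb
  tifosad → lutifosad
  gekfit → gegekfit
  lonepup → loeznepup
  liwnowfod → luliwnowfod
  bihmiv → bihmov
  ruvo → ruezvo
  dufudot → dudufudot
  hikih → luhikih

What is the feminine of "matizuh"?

gekfit and tedeviv both have last vowel 'i' yet inflect differently (gegekfit, tedevov), so the last vowel is not what conditions the rule; the final letter is.
"matizuh" ends in -h. The one such stem in the data (hikih → luhikih) adds the prefix lu-, so the same rule applies.
The other patterns: stems ending in -t repeat the first consonant+vowel as a prefix; stems ending in -v change the last vowel to 'o'; stems ending in -b, -o or -p insert -ez- after the first vowel.
So matizuh → lumatizuh.

lumatizuh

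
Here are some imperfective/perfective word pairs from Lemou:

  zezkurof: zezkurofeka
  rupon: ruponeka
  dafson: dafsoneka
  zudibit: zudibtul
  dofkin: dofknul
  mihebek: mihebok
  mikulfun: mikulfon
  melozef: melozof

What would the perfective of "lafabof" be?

rupon and dofkin both end in -n yet inflect differently (ruponeka, dofknul), so the final letter is not what conditions the rule; the last vowel is.
"lafabof" has last vowel 'o'. The stems whose last vowel is 'o' (zezkurof → zezkurofeka, rupon → ruponeka, dafson → dafsoneka) add -eka.
The other patterns: stems whose last vowel is 'i' delete the last vowel and add -ul; stems whose last vowel is 'e' or 'u' change the last vowel to 'o'.
So lafabof → lafabofeka.

lafabofeka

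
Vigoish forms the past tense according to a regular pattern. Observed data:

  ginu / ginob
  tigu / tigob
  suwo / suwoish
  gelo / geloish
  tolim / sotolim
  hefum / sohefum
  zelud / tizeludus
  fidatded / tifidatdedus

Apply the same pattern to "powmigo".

powmigoish

"powmigo" ends in -o. The stems ending in -o (suwo → suwoish, gelo → geloish) add -ish.
The other patterns: stems ending in -u drop the final letter and add -ob; stems ending in -m add the prefix so-; stems ending in -d add ti- … -us around the stem.
So powmigo → powmigoish.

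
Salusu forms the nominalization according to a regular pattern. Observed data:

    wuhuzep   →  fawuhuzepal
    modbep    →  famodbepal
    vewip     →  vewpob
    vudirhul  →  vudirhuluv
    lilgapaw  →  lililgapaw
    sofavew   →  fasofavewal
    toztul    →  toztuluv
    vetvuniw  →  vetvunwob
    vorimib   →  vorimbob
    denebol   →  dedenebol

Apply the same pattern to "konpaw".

kokonpaw

"konpaw" has last vowel 'a'. The one such stem in the data (lilgapaw → lililgapaw) repeats the first consonant+vowel as a prefix (as does denebol), so the same rule applies.
So konpaw → kokonpaw.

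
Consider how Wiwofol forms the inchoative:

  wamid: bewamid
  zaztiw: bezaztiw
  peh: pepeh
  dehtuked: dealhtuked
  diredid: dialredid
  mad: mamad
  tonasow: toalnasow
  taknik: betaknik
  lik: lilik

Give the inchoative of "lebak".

belebak

lik and taknik both end in -k yet inflect differently (lilik, betaknik), so the final letter is not what conditions the rule; the number of vowels is.
"lebak" has 2 vowels. The stems with 2 vowels (zaztiw → bezaztiw, taknik → betaknik, wamid → bewamid) add the prefix be-.
So lebak → belebak.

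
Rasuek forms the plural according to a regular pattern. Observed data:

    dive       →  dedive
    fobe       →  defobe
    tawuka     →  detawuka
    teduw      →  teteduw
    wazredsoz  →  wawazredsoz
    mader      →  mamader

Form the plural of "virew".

"virew" ends in a consonant. The stems ending in a consonant (teduw → teteduw, wazredsoz → wawazredsoz, mader → mamader) repeat the first consonant+vowel as a prefix.
So virew → vivirew.

vivirew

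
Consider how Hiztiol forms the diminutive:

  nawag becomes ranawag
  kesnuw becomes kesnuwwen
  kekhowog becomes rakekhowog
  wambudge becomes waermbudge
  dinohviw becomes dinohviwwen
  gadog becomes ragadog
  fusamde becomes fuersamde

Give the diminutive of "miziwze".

kekhowog and kesnuw both begin with k- yet inflect differently (rakekhowog, kesnuwwen), so the first letter is not what conditions the rule; the final letter is.
"miziwze" ends in -e. The stems ending in -e (fusamde → fuersamde, wambudge → waermbudge) insert -er- after the first vowel.
The other patterns: stems ending in -g add the prefix ra-; stems ending in -w double the final consonant and add -en.
So miziwze → mierziwze.

mierziwze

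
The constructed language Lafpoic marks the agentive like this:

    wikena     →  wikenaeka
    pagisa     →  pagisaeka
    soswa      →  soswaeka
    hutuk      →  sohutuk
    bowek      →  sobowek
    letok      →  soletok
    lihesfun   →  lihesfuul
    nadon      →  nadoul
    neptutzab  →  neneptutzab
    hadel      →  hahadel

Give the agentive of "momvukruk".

"momvukruk" ends in -k. The stems ending in -k (hutuk → sohutuk, bowek → sobowek, letok → soletok) add the prefix so-.
So momvukruk → somomvukruk.

somomvukruk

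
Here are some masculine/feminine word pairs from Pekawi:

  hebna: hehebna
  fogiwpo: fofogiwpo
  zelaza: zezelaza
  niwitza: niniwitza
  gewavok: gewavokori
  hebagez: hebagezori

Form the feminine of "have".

fogiwpo and gewavok both have last vowel 'o' yet inflect differently (fofogiwpo, gewavokori), so the last vowel is not what conditions the rule; whether the stem ends in a vowel or a consonant is.
"have" ends in a vowel. The stems ending in a vowel (hebna → hehebna, fogiwpo → fofogiwpo, zelaza → zezelaza) repeat the first consonant+vowel as a prefix.
The other pattern: stems ending in a consonant add -ori.
So have → hahave.

hahave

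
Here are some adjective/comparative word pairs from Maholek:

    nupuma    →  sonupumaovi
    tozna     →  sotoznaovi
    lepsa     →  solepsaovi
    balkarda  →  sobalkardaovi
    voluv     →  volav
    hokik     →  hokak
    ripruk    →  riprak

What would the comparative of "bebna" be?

sobebnaovi

tozna and voluv both have 2 vowels yet inflect differently (sotoznaovi, volav), so the number of vowels is not what conditions the rule; the final letter is.
"bebna" ends in -a. The stems ending in -a (nupuma → sonupumaovi, tozna → sotoznaovi, lepsa → solepsaovi) add so- … -ovi around the stem.
So bebna → sobebnaovi.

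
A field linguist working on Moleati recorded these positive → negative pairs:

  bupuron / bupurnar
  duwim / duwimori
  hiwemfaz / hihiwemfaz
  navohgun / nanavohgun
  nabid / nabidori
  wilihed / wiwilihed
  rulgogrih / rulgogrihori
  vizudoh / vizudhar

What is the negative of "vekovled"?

vevekovled

rulgogrih and vizudoh both end in -h yet inflect differently (rulgogrihori, vizudhar), so the final letter is not what conditions the rule; the last vowel is.
"vekovled" has last vowel 'e'. The one such stem in the data (wilihed → wiwilihed) repeats the first consonant+vowel as a prefix (as do hiwemfaz, navohgun), so the same rule applies.
So vekovled → vevekovled.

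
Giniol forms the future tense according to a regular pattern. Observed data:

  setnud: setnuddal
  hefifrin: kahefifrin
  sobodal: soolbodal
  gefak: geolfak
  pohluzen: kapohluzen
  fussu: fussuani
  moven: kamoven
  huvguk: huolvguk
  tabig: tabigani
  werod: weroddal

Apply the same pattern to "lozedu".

lozeduani

setnud and huvguk both have last vowel 'u' yet inflect differently (setnuddal, huolvguk), so the last vowel is not what conditions the rule; the final letter is.
"lozedu" ends in -u. The one such stem in the data (fussu → fussuani) adds -ani, so the same rule applies.
The other patterns: stems ending in -d double the final consonant and add -al; stems ending in -n add the prefix ka-; stems ending in -k or -l insert -ol- after the first vowel.
So lozedu → lozeduani.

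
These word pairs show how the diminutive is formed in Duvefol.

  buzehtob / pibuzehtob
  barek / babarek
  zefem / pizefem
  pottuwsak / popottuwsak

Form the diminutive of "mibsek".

"mibsek" ends in -k. The stems ending in -k (pottuwsak → popottuwsak, barek → babarek) repeat the first consonant+vowel as a prefix.
The other pattern: stems ending in -b or -m add the prefix pi-.
So mibsek → mimibsek.

mimibsek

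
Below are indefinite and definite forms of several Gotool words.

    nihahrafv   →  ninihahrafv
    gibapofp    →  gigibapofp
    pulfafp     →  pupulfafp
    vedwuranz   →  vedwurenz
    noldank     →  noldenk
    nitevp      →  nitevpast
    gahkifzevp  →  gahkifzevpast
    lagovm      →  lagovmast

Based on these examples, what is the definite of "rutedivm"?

rutedivmast

"rutedivm" has second-to-last letter 'v'. The stems whose second-to-last letter is 'v' (nitevp → nitevpast, gahkifzevp → gahkifzevpast, lagovm → lagovmast) add -ast.
So rutedivm → rutedivmast.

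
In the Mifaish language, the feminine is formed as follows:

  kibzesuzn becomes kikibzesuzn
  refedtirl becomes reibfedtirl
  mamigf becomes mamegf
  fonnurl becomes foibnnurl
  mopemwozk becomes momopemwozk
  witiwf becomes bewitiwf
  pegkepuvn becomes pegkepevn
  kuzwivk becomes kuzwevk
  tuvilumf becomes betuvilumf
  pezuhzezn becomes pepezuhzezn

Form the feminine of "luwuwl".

beluwuwl

"luwuwl" has second-to-last letter 'w'. The one such stem in the data (witiwf → bewitiwf) adds the prefix be-, so the same rule applies.
The other patterns: stems whose second-to-last letter is 'g' or 'v' change the last vowel to 'e'; stems whose second-to-last letter is 'r' insert -ib- after the first vowel; stems whose second-to-last letter is 'z' repeat the first consonant+vowel as a prefix.
So luwuwl → beluwuwl.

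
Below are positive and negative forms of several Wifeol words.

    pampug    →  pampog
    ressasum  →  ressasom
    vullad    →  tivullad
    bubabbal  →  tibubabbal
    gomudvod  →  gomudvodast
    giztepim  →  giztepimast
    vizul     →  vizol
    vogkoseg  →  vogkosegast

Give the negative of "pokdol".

pokdolast

"pokdol" has last vowel 'o'. The one such stem in the data (gomudvod → gomudvodast) adds -ast, so the same rule applies.
The other patterns: stems whose last vowel is 'u' change the last vowel to 'o'; stems whose last vowel is 'a' add the prefix ti-.
So pokdol → pokdolast.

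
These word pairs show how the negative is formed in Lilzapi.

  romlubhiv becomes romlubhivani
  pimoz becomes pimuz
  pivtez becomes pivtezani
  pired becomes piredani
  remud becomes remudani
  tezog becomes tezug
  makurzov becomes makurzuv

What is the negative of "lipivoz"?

"lipivoz" has last vowel 'o'. The stems whose last vowel is 'o' (makurzov → makurzuv, pimoz → pimuz, tezog → tezug) change the last vowel to 'u'.
The other pattern: stems whose last vowel is 'e', 'i' or 'u' add -ani.
So lipivoz → lipivuz.

lipivuz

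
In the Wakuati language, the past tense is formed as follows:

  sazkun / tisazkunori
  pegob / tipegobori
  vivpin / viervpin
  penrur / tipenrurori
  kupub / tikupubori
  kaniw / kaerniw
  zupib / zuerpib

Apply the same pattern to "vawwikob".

zupib and kupub both end in -b yet inflect differently (zuerpib, tikupubori), so the final letter is not what conditions the rule; the last vowel is.
"vawwikob" has last vowel 'o'. The one such stem in the data (pegob → tipegobori) adds ti- … -ori around the stem, so the same rule applies.
The other pattern: stems whose last vowel is 'i' insert -er- after the first vowel.
So vawwikob → tivawwikobori.

tivawwikobori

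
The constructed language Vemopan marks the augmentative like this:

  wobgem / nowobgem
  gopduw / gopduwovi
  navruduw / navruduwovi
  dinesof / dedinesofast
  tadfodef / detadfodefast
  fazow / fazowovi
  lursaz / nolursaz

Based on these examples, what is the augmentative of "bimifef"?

dinesof and fazow both have last vowel 'o' yet inflect differently (dedinesofast, fazowovi), so the last vowel is not what conditions the rule; the final letter is.
"bimifef" ends in -f. The stems ending in -f (tadfodef → detadfodefast, dinesof → dedinesofast) add de- … -ast around the stem.
The other patterns: stems ending in -w add -ovi; stems ending in -m or -z add the prefix no-.
So bimifef → debimifefast.

debimifefast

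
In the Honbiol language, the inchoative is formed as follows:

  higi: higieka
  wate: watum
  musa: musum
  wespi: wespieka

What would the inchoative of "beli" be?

wate and wespi both begin with w- yet inflect differently (watum, wespieka), so the first letter is not what conditions the rule; the final letter is.
"beli" ends in -i. The stems ending in -i (wespi → wespieka, higi → higieka) add -eka.
The other pattern: stems ending in -a or -e drop the final letter and add -um.
So beli → belieka.

belieka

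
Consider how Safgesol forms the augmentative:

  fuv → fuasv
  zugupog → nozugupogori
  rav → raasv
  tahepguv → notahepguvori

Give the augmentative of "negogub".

nonegogubori

"negogub" has 3 vowels. The stems with 3 vowels (zugupog → nozugupogori, tahepguv → notahepguvori) add no- … -ori around the stem.
So negogub → nonegogubori.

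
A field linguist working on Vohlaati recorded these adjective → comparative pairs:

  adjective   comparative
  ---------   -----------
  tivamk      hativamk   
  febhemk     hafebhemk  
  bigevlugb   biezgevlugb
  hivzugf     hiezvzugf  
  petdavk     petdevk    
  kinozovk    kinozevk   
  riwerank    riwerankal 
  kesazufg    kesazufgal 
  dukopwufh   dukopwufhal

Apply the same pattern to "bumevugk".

tivamk and petdavk both end in -k yet inflect differently (hativamk, petdevk), so the final letter is not what conditions the rule; the second-to-last letter is.
"bumevugk" has second-to-last letter 'g'. The stems whose second-to-last letter is 'g' (bigevlugb → biezgevlugb, hivzugf → hiezvzugf) insert -ez- after the first vowel.
The other patterns: stems whose second-to-last letter is 'm' add the prefix ha-; stems whose second-to-last letter is 'v' change the last vowel to 'e'; stems whose second-to-last letter is 'f' or 'n' add -al.
So bumevugk → buezmevugk.

buezmevugk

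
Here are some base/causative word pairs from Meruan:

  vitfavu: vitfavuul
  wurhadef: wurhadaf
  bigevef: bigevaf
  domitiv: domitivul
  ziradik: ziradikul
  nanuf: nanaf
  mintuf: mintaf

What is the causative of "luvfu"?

luvfuul

nanuf and vitfavu both have last vowel 'u' yet inflect differently (nanaf, vitfavuul), so the last vowel is not what conditions the rule; the final letter is.
"luvfu" ends in -u. The one such stem in the data (vitfavu → vitfavuul) adds -ul, so the same rule applies.
So luvfu → luvfuul.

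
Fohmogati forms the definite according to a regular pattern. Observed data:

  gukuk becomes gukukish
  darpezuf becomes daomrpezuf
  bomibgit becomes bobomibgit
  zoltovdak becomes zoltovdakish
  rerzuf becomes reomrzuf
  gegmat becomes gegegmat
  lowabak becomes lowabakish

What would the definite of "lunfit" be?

"lunfit" ends in -t. The stems ending in -t (bomibgit → bobomibgit, gegmat → gegegmat) repeat the first consonant+vowel as a prefix.
The other patterns: stems ending in -f insert -om- after the first vowel; stems ending in -k add -ish.
So lunfit → lulunfit.

lulunfit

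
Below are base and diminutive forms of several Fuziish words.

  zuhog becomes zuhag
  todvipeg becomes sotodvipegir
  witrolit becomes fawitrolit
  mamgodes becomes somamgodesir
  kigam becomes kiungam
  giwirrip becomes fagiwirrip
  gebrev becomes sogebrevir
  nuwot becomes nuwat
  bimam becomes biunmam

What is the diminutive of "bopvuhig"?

fabopvuhig

"bopvuhig" has last vowel 'i'. The stems whose last vowel is 'i' (giwirrip → fagiwirrip, witrolit → fawitrolit) add the prefix fa-.
So bopvuhig → fabopvuhig.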